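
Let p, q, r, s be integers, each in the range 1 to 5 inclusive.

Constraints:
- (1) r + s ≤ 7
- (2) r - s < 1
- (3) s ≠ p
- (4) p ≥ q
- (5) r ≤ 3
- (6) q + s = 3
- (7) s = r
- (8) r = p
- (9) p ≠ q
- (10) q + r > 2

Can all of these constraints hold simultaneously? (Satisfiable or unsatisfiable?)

Unsatisfiable

From constraints 7 and 8, s = r = p, so s = p. But constraint 3 says s ≠ p. Contradiction.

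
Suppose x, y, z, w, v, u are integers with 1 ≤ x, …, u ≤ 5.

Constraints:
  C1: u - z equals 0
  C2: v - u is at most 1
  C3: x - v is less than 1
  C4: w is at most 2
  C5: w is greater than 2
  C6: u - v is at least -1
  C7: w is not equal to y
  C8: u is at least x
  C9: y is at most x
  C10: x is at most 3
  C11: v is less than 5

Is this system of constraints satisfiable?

Unsatisfiable

From constraint 5: w ≥ 3. From constraint 4: w ≤ 2. But 2 < 3, so no value of w works.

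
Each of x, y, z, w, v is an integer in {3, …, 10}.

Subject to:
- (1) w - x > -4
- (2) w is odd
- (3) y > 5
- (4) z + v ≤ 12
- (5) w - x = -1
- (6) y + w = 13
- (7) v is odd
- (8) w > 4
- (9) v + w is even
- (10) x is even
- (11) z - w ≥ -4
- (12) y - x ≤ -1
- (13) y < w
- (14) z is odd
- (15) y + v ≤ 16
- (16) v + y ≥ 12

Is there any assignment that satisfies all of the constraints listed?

Satisfiable

One satisfying assignment is x = 8, y = 6, z = 3, w = 7, v = 9.
For the less obvious constraints — constraint 1: w - x = -1; constraint 4: z + v = 12; constraint 5: w - x = -1 — and the others hold by inspection.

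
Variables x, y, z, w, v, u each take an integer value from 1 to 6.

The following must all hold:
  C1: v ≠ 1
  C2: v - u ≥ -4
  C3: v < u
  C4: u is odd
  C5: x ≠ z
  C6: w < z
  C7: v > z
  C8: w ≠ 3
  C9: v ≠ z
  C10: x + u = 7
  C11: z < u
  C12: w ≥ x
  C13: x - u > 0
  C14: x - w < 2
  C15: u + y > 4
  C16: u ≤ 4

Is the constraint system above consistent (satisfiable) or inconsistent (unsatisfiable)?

Unsatisfiable

Constraints 3, 6, 7, 12, and 13 give v < u, u < x, x ≤ w, w < z, z < v. Chaining: v < u < x ≤ w < z < v, which forces v < v — impossible.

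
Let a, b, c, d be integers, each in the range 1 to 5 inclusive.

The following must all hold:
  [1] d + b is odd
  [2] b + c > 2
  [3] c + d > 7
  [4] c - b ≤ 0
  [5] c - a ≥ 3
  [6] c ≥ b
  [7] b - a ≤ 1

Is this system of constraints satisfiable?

Unsatisfiable

Constraints 4, 5, and 7 give a − b ≥ -1, b − c ≥ 0, c − a ≥ 3.
Adding all 3 inequalities: the left sides telescope to 0, and the right sides sum to (-1) + 0 + 3 = 2. So 0 ≥ 2, which is false.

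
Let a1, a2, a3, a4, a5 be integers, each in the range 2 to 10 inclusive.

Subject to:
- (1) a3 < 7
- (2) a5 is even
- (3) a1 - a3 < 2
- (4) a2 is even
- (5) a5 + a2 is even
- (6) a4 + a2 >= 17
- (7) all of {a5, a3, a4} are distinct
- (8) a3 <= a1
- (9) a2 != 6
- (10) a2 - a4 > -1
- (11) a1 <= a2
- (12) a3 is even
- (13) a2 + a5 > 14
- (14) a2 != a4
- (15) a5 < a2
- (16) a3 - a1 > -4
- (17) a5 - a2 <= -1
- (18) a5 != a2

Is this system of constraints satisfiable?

The assignment a1 = 5, a2 = 10, a3 = 4, a4 = 8, a5 = 6 works:
  constraint 3 holds since a1 - a3 = 1.
  constraint 6 holds since a4 + a2 = 18.
The rest check out directly.

Satisfiable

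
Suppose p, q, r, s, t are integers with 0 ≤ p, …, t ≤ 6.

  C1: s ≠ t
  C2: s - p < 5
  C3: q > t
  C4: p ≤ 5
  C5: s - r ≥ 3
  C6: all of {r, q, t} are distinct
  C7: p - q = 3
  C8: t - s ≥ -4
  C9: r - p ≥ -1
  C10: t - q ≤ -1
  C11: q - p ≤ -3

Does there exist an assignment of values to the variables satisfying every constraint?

Unsatisfiable

Constraints 5, 8, 9, 10, and 11 give p − q ≥ 3, q − t ≥ 1, t − s ≥ -4, s − r ≥ 3, r − p ≥ -1.
Adding all 5 inequalities: the left sides telescope to 0, and the right sides sum to 3 + 1 + (-4) + 3 + (-1) = 2. So 0 ≥ 2, which is false.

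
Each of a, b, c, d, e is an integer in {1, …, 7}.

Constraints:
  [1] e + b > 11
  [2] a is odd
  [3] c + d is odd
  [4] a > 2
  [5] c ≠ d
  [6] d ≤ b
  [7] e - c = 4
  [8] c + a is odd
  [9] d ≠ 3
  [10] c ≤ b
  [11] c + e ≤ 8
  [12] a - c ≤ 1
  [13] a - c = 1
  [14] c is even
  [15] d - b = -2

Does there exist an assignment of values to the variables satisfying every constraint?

Satisfiable

Take a = 3, b = 7, c = 2, d = 5, e = 6. Then constraint 1: e + b = 13; constraint 7: e - c = 4, and every other listed constraint is also met.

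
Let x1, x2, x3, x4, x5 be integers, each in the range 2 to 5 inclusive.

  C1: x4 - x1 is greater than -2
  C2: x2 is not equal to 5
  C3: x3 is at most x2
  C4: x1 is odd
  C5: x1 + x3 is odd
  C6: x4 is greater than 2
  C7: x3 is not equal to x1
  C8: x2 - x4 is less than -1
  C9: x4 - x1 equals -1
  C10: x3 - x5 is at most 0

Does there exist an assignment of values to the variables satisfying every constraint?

Satisfiable

The assignment x1 = 5, x2 = 2, x3 = 2, x4 = 4, x5 = 4 works:
  constraint 1 holds since x4 - x1 = -1.
  constraint 8 holds since x2 - x4 = -2.
The rest check out directly.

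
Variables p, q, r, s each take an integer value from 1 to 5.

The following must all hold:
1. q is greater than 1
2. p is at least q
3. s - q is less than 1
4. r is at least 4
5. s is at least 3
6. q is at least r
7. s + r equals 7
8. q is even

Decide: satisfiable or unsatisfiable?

The assignment p = 5, q = 4, r = 4, s = 3 works:
  constraint 3 holds since s - q = -1.
  constraint 7 holds since s + r = 7.
The rest check out directly.

Satisfiable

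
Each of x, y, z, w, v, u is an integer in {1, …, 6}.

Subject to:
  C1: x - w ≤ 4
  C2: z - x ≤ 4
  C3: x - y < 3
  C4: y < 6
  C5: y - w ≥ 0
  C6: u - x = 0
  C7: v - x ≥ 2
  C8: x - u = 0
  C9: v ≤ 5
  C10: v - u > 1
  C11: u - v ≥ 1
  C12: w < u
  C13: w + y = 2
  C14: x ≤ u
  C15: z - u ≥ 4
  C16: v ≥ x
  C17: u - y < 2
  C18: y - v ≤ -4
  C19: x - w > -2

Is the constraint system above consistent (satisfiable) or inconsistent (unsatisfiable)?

Unsatisfiable

Constraints 1, 2, 5, 11, 15, and 18 give x − z ≥ -4, z − u ≥ 4, u − v ≥ 1, v − y ≥ 4, y − w ≥ 0, w − x ≥ -4.
Adding all 6 inequalities: the left sides telescope to 0, and the right sides sum to (-4) + 4 + 1 + 4 + 0 + (-4) = 1. So 0 ≥ 1, which is false.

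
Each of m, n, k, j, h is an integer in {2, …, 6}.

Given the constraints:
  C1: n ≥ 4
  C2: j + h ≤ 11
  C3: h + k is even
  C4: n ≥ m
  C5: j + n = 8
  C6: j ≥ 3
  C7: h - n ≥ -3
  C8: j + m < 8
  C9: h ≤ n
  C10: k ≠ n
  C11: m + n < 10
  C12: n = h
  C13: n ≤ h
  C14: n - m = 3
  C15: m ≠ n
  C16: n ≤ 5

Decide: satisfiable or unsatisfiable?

Satisfiable

The assignment m = 2, n = 5, k = 3, j = 3, h = 5 works:
  constraint 2 holds since j + h = 8.
  constraint 5 holds since j + n = 8.
The rest check out directly.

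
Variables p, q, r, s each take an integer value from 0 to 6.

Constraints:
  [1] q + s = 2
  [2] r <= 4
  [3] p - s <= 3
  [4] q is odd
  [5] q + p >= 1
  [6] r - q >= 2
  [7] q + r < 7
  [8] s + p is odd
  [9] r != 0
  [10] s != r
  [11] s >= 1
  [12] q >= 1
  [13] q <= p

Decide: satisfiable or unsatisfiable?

One satisfying assignment is p = 2, q = 1, r = 4, s = 1.
For the less obvious constraints — constraint 1: q + s = 2; constraint 3: p - s = 1 — and the others hold by inspection.

Satisfiable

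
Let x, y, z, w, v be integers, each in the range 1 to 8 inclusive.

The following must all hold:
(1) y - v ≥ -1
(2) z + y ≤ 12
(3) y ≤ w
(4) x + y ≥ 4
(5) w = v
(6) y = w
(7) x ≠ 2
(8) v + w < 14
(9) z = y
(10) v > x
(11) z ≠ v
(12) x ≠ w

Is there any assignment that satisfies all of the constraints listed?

Unsatisfiable

From constraints 5, 6, and 9, z = y = w = v, so z = v. But constraint 11 says z ≠ v. Contradiction.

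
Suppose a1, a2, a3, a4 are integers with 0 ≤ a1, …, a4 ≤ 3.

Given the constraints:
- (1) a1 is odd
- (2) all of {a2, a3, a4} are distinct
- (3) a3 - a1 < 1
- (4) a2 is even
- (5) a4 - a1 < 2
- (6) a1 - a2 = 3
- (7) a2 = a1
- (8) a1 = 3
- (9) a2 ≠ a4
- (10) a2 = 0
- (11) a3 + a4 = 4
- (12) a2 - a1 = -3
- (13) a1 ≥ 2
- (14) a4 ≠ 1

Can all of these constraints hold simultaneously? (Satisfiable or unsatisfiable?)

Constraint 10 fixes a2 = 0 and constraint 8 fixes a1 = 3, but constraint 7 requires a2 = a1. Since 0 ≠ 3, contradiction.

Unsatisfiable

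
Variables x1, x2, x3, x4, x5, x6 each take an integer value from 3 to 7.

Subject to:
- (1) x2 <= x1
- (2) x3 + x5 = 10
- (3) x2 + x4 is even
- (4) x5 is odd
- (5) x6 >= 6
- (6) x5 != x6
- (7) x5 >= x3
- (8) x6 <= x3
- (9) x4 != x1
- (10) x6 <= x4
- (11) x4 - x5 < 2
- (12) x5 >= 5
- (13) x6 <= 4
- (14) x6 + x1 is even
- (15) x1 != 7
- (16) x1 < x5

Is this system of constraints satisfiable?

Unsatisfiable

From constraints 5 and 8: x3 ≥ x6 ≥ 6. From constraint 12: x5 ≥ 5. Hence x3 + x5 ≥ 11. But constraint 2 requires x3 + x5 = 10, and 10 < 11. Contradiction.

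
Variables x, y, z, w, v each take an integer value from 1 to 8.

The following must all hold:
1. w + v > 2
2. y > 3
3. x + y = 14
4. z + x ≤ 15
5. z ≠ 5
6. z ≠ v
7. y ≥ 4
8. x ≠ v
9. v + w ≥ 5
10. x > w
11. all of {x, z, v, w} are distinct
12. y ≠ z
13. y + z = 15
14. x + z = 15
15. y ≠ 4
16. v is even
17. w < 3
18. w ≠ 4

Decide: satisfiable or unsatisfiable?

One satisfying assignment is x = 7, y = 7, z = 8, w = 1, v = 4.
For the less obvious constraints — constraint 1: w + v = 5; constraint 3: x + y = 14; constraint 4: z + x = 15 — and the others hold by inspection.

Satisfiable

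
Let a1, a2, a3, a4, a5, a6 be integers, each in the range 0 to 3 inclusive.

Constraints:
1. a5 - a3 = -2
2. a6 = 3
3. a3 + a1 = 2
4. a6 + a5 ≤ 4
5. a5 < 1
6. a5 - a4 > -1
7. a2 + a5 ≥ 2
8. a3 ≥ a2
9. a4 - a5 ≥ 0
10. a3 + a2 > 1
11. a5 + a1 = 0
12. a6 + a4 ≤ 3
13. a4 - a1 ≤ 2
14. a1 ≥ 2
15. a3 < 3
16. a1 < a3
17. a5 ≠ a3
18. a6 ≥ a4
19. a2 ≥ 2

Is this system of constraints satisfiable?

From constraints 8 and 19: a3 ≥ a2 ≥ 2. From constraint 14: a1 ≥ 2. Hence a3 + a1 ≥ 4. But constraint 3 requires a3 + a1 = 2, and 2 < 4. Contradiction.

Unsatisfiable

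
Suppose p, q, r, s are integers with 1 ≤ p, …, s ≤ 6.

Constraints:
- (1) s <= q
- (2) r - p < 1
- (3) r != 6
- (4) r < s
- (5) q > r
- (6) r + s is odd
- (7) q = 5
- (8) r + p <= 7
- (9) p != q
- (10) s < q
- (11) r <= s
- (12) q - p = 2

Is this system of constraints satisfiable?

Satisfiable

Try p = 3, q = 5, r = 3, s = 4.
Check constraint 2: r - p = 0; constraint 8: r + p = 6. The remaining constraints are straightforward to verify.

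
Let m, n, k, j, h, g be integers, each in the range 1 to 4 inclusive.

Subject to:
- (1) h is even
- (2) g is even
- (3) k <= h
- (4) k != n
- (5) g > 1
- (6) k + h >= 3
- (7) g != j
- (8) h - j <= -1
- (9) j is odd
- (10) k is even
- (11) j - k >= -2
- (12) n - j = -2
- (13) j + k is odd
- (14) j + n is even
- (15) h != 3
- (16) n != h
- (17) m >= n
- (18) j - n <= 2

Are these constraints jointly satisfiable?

One satisfying assignment is m = 2, n = 1, k = 2, j = 3, h = 2, g = 4.
For the less obvious constraints — constraint 6: k + h = 4; constraint 8: h - j = -1; constraint 11: j - k = 1 — and the others hold by inspection.

Satisfiable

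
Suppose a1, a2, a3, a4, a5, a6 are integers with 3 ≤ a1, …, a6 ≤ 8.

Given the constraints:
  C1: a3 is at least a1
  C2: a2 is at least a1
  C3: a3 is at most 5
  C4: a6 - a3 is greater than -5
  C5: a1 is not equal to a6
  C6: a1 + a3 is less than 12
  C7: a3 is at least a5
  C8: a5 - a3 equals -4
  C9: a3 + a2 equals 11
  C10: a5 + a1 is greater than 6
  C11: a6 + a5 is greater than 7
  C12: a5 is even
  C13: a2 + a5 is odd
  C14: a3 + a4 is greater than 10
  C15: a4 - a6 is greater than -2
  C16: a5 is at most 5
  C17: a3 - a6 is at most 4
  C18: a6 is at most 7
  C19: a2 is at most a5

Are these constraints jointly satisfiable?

Unsatisfiable

From constraint 3: a3 ≤ 5. From constraints 16 and 19: a2 ≤ a5 ≤ 5. Hence a3 + a2 ≤ 10. But constraint 9 requires a3 + a2 = 11, and 11 > 10. Contradiction.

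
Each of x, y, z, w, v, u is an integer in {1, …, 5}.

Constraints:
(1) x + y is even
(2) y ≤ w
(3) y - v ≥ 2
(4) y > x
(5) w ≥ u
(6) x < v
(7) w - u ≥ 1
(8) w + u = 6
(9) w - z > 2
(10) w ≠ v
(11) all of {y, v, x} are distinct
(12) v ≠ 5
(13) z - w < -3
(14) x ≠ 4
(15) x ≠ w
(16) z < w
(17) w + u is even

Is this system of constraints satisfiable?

Take x = 1, y = 5, z = 1, w = 5, v = 3, u = 1. Then constraint 3: y - v = 2; constraint 7: w - u = 4; constraint 8: w + u = 6, and every other listed constraint is also met.

Satisfiable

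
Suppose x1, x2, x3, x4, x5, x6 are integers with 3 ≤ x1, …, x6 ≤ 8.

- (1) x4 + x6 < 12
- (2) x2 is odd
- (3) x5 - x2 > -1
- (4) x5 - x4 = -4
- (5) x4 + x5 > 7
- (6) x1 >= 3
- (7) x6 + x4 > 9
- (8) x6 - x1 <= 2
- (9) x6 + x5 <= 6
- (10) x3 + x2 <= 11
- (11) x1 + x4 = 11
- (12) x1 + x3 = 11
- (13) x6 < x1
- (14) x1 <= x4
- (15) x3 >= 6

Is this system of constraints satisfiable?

Satisfiable

Try x1 = 4, x2 = 3, x3 = 7, x4 = 7, x5 = 3, x6 = 3.
Check constraint 1: x4 + x6 = 10; constraint 3: x5 - x2 = 0. The remaining constraints are straightforward to verify.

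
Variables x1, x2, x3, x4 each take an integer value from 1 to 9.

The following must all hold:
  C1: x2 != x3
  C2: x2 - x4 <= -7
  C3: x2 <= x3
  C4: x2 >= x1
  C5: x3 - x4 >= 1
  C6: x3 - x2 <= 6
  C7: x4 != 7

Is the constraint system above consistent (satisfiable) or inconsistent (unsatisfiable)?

Constraints 2, 5, and 6 give x3 − x4 ≥ 1, x4 − x2 ≥ 7, x2 − x3 ≥ -6.
Adding all 3 inequalities: the left sides telescope to 0, and the right sides sum to 1 + 7 + (-6) = 2. So 0 ≥ 2, which is false.

Unsatisfiable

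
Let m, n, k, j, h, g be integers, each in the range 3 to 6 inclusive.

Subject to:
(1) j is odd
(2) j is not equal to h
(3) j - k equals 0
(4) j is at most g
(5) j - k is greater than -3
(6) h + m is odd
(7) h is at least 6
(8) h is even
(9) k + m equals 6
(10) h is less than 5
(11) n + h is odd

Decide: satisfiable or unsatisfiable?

From constraint 7: h ≥ 6. From constraint 10: h ≤ 4. But 4 < 6, so no value of h works.

Unsatisfiable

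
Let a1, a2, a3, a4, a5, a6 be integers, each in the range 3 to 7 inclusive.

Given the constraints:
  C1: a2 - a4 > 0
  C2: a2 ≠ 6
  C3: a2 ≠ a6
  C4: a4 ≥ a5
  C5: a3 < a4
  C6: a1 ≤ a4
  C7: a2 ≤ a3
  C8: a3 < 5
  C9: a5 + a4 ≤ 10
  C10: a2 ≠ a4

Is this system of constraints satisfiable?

Unsatisfiable

Constraints 1, 5, and 7 give a4 < a2, a2 ≤ a3, a3 < a4. Chaining: a4 < a2 ≤ a3 < a4, which forces a4 < a4 — impossible.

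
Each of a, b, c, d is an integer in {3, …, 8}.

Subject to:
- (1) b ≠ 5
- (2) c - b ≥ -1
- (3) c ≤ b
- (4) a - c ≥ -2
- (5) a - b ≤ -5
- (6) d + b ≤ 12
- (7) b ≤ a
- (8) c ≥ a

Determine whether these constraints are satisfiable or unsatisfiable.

Constraints 2, 4, and 5 give a − c ≥ -2, c − b ≥ -1, b − a ≥ 5.
Adding all 3 inequalities: the left sides telescope to 0, and the right sides sum to (-2) + (-1) + 5 = 2. So 0 ≥ 2, which is false.

Unsatisfiable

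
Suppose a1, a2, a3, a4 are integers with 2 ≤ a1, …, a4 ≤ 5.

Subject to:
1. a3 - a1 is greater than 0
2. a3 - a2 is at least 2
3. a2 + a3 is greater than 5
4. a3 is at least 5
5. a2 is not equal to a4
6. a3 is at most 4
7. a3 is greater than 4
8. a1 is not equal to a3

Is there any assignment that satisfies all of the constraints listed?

Unsatisfiable

From constraint 7: a3 ≥ 5. From constraint 6: a3 ≤ 4. But 4 < 5, so no value of a3 works.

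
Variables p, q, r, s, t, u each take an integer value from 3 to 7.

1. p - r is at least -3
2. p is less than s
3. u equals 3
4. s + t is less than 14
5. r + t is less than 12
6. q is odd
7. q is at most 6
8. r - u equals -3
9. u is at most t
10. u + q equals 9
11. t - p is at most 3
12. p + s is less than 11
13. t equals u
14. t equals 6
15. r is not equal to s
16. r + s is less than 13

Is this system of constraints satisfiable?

Constraint 14 fixes t = 6 and constraint 3 fixes u = 3, but constraint 13 requires t = u. Since 6 ≠ 3, contradiction.

Unsatisfiable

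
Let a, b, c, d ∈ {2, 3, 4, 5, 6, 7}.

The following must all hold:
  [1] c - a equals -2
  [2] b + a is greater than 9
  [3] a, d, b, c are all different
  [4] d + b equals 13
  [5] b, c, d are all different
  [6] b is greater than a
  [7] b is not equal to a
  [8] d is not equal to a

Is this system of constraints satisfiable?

Setting (a, b, c, d) = (4, 6, 2, 7) satisfies everything: constraint 1: c - a = -2; constraint 2: b + a = 10; constraint 4: d + b = 13, and the others follow.

Satisfiable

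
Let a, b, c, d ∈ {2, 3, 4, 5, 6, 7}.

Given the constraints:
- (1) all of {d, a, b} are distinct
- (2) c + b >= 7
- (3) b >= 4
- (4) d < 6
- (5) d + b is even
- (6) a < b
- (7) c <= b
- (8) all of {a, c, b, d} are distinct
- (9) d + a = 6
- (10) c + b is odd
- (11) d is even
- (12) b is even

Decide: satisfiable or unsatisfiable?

Satisfiable

Try a = 4, b = 6, c = 3, d = 2.
Check constraint 2: c + b = 9; constraint 9: d + a = 6. The remaining constraints are straightforward to verify.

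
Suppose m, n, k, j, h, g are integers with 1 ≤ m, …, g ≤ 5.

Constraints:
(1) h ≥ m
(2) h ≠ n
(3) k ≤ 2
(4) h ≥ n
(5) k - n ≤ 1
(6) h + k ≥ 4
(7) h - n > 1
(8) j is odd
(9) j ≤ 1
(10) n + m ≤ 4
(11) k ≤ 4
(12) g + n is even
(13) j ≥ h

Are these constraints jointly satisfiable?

From constraints 9 and 13: h ≤ j ≤ 1. From constraint 3: k ≤ 2. Hence h + k ≤ 3. But constraint 6 requires h + k ≥ 4, and 4 > 3. Contradiction.

Unsatisfiable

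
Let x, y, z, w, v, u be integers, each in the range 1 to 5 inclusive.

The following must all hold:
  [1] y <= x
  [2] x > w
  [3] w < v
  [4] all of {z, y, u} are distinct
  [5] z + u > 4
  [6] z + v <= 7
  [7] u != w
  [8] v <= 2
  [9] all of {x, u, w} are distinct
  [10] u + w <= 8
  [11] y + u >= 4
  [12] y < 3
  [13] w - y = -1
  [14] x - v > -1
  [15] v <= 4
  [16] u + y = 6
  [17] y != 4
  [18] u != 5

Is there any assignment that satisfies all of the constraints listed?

Satisfiable

Take x = 2, y = 2, z = 3, w = 1, v = 2, u = 4. Then constraint 5: z + u = 7; constraint 6: z + v = 5, and every other listed constraint is also met.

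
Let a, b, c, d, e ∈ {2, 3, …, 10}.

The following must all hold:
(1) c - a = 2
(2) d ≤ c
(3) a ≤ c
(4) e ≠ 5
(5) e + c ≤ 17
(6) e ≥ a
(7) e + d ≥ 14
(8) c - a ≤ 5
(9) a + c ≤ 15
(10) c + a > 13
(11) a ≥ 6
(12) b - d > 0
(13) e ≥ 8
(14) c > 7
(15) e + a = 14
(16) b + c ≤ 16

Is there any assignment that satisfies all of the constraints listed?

Satisfiable

Take a = 6, b = 7, c = 8, d = 6, e = 8. Then constraint 1: c - a = 2; constraint 5: e + c = 16; constraint 7: e + d = 14, and every other listed constraint is also met.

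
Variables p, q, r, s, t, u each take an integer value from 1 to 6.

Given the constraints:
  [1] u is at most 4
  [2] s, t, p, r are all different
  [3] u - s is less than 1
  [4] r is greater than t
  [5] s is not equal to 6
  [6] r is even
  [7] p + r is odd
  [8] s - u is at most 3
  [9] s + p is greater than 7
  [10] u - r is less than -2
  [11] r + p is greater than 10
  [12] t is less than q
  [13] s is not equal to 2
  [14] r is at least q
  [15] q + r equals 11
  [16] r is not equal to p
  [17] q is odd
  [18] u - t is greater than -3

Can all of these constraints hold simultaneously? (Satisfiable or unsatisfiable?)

The assignment p = 5, q = 5, r = 6, s = 3, t = 1, u = 1 works:
  constraint 3 holds since u - s = -2.
  constraint 8 holds since s - u = 2.
  constraint 9 holds since s + p = 8.
The rest check out directly.

Satisfiable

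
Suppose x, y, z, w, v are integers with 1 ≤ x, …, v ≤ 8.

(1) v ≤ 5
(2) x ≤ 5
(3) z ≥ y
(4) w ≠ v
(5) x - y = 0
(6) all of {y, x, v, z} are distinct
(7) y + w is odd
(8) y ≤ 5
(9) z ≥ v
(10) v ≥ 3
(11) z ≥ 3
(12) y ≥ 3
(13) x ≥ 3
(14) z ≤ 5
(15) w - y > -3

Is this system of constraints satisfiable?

Unsatisfiable

Constraints 1, 2, 8, 10, 11, 12, 13, and 14 confine each of y, x, v, z to the 3 values {3, …, 5}.
Constraint 6 requires all 4 of them to be distinct, but only 3 values are available — impossible by the pigeonhole principle.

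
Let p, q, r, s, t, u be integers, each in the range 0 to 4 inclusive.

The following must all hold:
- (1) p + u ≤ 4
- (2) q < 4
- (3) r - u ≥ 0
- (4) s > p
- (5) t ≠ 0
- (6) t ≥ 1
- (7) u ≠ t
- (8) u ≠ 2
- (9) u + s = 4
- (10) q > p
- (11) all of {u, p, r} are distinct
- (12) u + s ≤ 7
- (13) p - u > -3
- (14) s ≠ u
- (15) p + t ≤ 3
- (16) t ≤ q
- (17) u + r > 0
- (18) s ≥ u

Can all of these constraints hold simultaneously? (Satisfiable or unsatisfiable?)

Satisfiable

The assignment p = 0, q = 3, r = 2, s = 3, t = 3, u = 1 works:
  constraint 1 holds since p + u = 1.
  constraint 3 holds since r - u = 1.
The rest check out directly.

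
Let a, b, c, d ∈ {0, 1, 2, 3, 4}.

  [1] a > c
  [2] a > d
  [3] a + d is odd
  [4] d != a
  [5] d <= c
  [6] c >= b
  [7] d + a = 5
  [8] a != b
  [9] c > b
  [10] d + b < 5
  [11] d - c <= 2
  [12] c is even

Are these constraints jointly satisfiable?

Satisfiable

Setting (a, b, c, d) = (4, 1, 2, 1) satisfies everything: constraint 7: d + a = 5; constraint 10: d + b = 2; constraint 11: d - c = -1, and the others follow.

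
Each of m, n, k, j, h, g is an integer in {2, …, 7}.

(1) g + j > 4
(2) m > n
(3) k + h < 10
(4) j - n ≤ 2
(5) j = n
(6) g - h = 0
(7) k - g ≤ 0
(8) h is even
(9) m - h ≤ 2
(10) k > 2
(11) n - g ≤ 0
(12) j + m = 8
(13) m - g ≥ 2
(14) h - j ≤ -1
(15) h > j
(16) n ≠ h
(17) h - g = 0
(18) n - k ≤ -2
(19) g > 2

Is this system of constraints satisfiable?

Constraints 4, 7, 9, 13, 14, and 18 give k − n ≥ 2, n − j ≥ -2, j − h ≥ 1, h − m ≥ -2, m − g ≥ 2, g − k ≥ 0.
Adding all 6 inequalities: the left sides telescope to 0, and the right sides sum to 2 + (-2) + 1 + (-2) + 2 + 0 = 1. So 0 ≥ 1, which is false.

Unsatisfiable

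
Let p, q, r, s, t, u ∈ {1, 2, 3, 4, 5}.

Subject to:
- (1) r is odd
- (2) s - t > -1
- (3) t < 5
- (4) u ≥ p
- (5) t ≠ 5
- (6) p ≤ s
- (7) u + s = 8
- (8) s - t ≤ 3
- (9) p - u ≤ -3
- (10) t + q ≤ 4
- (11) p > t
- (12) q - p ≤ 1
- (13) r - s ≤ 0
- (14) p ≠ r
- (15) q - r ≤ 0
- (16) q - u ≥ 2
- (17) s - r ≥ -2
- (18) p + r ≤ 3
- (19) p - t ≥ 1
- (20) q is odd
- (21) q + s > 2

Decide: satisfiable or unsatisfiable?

Constraints 8, 9, 15, 16, 17, and 19 give p − t ≥ 1, t − s ≥ -3, s − r ≥ -2, r − q ≥ 0, q − u ≥ 2, u − p ≥ 3.
Adding all 6 inequalities: the left sides telescope to 0, and the right sides sum to 1 + (-3) + (-2) + 0 + 2 + 3 = 1. So 0 ≥ 1, which is false.

Unsatisfiable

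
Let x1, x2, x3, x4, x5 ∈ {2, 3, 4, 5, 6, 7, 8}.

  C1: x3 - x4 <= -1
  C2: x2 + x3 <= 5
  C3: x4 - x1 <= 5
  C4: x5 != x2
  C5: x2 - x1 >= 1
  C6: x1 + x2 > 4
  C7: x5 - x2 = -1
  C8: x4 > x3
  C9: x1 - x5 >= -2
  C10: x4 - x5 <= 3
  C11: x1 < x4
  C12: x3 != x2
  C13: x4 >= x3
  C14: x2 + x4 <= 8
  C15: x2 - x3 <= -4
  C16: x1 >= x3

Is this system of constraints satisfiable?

Unsatisfiable

Constraints 1, 5, 9, 10, and 15 give x2 − x1 ≥ 1, x1 − x5 ≥ -2, x5 − x4 ≥ -3, x4 − x3 ≥ 1, x3 − x2 ≥ 4.
Adding all 5 inequalities: the left sides telescope to 0, and the right sides sum to 1 + (-2) + (-3) + 1 + 4 = 1. So 0 ≥ 1, which is false.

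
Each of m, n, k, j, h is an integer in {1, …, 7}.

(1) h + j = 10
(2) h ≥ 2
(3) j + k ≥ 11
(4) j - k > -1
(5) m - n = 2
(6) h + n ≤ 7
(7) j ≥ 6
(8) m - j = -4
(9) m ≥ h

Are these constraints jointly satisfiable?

Try m = 3, n = 1, k = 7, j = 7, h = 3.
Check constraint 1: h + j = 10; constraint 3: j + k = 14; constraint 4: j - k = 0. The remaining constraints are straightforward to verify.

Satisfiable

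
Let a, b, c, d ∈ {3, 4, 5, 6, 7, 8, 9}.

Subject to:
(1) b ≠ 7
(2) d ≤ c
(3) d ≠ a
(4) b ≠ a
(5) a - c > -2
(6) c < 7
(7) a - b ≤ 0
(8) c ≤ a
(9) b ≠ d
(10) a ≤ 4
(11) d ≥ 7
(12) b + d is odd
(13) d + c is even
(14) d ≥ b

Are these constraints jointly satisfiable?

From constraints 2 and 11: c ≥ d and d ≥ 7, so c ≥ 7. From constraints 8 and 10: c ≤ a and a ≤ 4, so c ≤ 4. But 4 < 7, so no value of c works.

Unsatisfiable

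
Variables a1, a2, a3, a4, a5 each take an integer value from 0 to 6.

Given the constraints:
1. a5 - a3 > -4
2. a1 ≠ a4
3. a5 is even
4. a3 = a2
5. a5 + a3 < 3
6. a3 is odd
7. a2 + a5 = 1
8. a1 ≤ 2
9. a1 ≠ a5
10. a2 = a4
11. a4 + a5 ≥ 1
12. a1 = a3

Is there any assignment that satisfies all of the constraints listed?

From constraints 4, 10, and 12, a1 = a3 = a2 = a4, so a1 = a4. But constraint 2 says a1 ≠ a4. Contradiction.

Unsatisfiable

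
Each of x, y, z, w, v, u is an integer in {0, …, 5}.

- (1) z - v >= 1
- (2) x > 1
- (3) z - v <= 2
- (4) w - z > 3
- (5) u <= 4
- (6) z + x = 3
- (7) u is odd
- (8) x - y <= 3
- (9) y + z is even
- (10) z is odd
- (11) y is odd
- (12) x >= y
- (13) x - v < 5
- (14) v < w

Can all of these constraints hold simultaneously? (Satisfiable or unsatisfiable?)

Take x = 2, y = 1, z = 1, w = 5, v = 0, u = 1. Then constraint 1: z - v = 1; constraint 3: z - v = 1, and every other listed constraint is also met.

Satisfiable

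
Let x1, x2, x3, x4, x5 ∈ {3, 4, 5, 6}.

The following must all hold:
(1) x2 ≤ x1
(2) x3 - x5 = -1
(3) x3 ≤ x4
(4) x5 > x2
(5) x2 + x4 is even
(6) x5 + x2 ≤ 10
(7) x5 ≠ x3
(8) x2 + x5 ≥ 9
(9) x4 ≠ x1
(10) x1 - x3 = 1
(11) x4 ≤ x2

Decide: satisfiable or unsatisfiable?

The assignment x1 = 5, x2 = 4, x3 = 4, x4 = 4, x5 = 5 works:
  constraint 2 holds since x3 - x5 = -1.
  constraint 6 holds since x5 + x2 = 9.
  constraint 8 holds since x2 + x5 = 9.
The rest check out directly.

Satisfiable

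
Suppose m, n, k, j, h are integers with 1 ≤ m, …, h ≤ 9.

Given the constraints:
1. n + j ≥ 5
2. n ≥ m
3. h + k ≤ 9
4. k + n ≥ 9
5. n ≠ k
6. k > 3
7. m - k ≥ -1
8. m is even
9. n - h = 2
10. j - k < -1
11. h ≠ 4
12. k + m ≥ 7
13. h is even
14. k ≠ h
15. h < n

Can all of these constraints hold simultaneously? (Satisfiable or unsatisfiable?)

The assignment m = 4, n = 4, k = 5, j = 1, h = 2 works:
  constraint 1 holds since n + j = 5.
  constraint 3 holds since h + k = 7.
  constraint 4 holds since k + n = 9.
The rest check out directly.

Satisfiable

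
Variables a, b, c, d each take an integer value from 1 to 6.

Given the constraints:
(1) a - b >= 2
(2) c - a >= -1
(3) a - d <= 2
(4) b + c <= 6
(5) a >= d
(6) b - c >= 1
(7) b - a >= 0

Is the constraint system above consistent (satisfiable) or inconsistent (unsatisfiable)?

Constraints 1, 2, and 6 give a − b ≥ 2, b − c ≥ 1, c − a ≥ -1.
Adding all 3 inequalities: the left sides telescope to 0, and the right sides sum to 2 + 1 + (-1) = 2. So 0 ≥ 2, which is false.

Unsatisfiable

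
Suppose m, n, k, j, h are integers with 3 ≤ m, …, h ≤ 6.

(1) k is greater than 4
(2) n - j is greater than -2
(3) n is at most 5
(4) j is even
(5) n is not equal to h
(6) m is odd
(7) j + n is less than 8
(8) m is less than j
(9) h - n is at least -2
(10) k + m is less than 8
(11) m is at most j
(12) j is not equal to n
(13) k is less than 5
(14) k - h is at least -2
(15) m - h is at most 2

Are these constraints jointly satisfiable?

Unsatisfiable

From constraint 1: k ≥ 5. From constraint 13: k ≤ 4. But 4 < 5, so no value of k works.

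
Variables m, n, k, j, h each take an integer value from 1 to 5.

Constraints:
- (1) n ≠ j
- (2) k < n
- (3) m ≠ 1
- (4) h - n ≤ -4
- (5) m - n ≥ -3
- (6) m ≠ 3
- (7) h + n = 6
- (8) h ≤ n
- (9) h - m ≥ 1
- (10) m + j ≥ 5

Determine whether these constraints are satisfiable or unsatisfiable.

Unsatisfiable

Constraints 4, 5, and 9 give h − m ≥ 1, m − n ≥ -3, n − h ≥ 4.
Adding all 3 inequalities: the left sides telescope to 0, and the right sides sum to 1 + (-3) + 4 = 2. So 0 ≥ 2, which is false.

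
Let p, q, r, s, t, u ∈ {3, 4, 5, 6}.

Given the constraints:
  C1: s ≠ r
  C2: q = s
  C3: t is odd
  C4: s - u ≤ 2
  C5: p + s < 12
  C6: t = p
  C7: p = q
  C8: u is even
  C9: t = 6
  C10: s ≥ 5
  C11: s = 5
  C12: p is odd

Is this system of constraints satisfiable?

Constraint 9 fixes t = 6 and constraint 11 fixes s = 5. Constraints 2, 6, and 7 give t = p = q = s, so t = s. But 6 ≠ 5 — contradiction.

Unsatisfiable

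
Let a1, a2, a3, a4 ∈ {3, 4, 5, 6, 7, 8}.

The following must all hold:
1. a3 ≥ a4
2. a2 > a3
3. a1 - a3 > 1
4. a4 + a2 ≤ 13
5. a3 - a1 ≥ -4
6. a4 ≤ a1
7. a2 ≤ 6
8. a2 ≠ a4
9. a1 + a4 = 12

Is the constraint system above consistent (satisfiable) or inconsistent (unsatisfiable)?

Satisfiable

Try a1 = 8, a2 = 6, a3 = 4, a4 = 4.
Check constraint 3: a1 - a3 = 4; constraint 4: a4 + a2 = 10; constraint 5: a3 - a1 = -4. The remaining constraints are straightforward to verify.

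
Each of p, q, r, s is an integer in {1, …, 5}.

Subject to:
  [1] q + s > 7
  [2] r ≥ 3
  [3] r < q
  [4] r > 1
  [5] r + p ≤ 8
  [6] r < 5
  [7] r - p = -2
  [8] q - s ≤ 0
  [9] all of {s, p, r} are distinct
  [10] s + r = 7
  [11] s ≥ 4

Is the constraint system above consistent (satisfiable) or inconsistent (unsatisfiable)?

Satisfiable

One satisfying assignment is p = 5, q = 4, r = 3, s = 4.
For the less obvious constraints — constraint 1: q + s = 8; constraint 5: r + p = 8; constraint 7: r - p = -2 — and the others hold by inspection.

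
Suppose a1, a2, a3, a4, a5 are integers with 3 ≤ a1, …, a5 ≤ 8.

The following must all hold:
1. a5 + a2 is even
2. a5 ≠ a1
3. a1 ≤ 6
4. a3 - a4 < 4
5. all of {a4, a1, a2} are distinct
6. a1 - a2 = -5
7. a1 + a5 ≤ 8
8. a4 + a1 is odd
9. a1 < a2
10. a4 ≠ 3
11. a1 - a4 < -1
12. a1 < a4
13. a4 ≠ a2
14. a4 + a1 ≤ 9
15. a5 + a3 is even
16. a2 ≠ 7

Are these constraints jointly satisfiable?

Try a1 = 3, a2 = 8, a3 = 8, a4 = 6, a5 = 4.
Check constraint 4: a3 - a4 = 2; constraint 6: a1 - a2 = -5; constraint 7: a1 + a5 = 7. The remaining constraints are straightforward to verify.

Satisfiable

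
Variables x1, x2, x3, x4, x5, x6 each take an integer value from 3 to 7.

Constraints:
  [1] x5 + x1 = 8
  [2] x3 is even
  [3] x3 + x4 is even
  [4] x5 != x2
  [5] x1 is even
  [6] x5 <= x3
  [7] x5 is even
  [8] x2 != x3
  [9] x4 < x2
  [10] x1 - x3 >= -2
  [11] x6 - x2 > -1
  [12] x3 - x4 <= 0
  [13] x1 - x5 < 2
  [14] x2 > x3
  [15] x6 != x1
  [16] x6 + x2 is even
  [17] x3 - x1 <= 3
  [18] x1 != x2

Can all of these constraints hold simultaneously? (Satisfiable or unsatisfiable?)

Satisfiable

Try x1 = 4, x2 = 7, x3 = 4, x4 = 4, x5 = 4, x6 = 7.
Check constraint 1: x5 + x1 = 8; constraint 10: x1 - x3 = 0; constraint 11: x6 - x2 = 0. The remaining constraints are straightforward to verify.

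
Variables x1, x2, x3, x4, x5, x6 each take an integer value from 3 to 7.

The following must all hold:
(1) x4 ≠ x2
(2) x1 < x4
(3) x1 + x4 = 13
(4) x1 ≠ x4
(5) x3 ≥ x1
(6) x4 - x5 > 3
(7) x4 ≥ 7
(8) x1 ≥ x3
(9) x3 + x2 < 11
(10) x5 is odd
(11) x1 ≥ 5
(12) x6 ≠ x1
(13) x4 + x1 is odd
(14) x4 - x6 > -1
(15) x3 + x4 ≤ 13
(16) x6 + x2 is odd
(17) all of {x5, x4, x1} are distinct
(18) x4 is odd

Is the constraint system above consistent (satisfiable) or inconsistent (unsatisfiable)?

Take x1 = 6, x2 = 4, x3 = 6, x4 = 7, x5 = 3, x6 = 7. Then constraint 3: x1 + x4 = 13; constraint 6: x4 - x5 = 4, and every other listed constraint is also met.

Satisfiable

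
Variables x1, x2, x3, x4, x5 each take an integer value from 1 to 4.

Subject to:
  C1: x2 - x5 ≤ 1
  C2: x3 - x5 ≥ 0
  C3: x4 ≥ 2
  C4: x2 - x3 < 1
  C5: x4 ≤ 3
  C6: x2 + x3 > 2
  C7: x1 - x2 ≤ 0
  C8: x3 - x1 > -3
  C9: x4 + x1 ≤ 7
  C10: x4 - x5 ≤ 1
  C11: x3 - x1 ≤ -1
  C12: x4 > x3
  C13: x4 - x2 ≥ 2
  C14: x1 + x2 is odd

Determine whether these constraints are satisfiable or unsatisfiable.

Unsatisfiable

Constraints 2, 7, 10, 11, and 13 give x3 − x5 ≥ 0, x5 − x4 ≥ -1, x4 − x2 ≥ 2, x2 − x1 ≥ 0, x1 − x3 ≥ 1.
Adding all 5 inequalities: the left sides telescope to 0, and the right sides sum to 0 + (-1) + 2 + 0 + 1 = 2. So 0 ≥ 2, which is false.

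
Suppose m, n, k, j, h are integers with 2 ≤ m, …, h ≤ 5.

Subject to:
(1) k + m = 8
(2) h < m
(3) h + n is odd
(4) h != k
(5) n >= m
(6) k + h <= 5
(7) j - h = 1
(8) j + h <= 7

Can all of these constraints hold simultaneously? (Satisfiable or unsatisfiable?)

Try m = 5, n = 5, k = 3, j = 3, h = 2.
Check constraint 1: k + m = 8; constraint 6: k + h = 5. The remaining constraints are straightforward to verify.

Satisfiable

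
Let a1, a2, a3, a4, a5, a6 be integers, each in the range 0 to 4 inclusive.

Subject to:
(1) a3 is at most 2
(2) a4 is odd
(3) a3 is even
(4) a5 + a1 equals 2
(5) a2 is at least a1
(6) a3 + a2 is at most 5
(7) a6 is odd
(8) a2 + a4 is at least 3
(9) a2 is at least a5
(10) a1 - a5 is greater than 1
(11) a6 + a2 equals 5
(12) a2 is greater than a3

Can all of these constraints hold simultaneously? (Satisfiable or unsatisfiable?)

One satisfying assignment is a1 = 2, a2 = 2, a3 = 0, a4 = 3, a5 = 0, a6 = 3.
For the less obvious constraints — constraint 4: a5 + a1 = 2; constraint 6: a3 + a2 = 2; constraint 8: a2 + a4 = 5 — and the others hold by inspection.

Satisfiable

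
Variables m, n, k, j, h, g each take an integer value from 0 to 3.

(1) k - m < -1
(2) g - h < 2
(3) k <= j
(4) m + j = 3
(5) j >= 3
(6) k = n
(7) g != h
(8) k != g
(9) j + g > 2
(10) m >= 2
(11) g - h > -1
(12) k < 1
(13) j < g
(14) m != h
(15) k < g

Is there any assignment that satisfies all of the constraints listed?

Unsatisfiable

From constraint 10: m ≥ 2. From constraint 5: j ≥ 3. Hence m + j ≥ 5. But constraint 4 requires m + j = 3, and 3 < 5. Contradiction.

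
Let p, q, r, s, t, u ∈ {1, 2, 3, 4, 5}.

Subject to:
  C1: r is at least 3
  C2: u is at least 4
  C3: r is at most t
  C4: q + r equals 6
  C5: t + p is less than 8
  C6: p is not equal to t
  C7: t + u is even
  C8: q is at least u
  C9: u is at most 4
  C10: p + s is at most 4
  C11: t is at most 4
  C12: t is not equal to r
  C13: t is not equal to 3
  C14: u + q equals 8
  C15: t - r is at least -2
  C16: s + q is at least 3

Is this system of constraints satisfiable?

From constraints 2 and 8: q ≥ u ≥ 4. From constraint 1: r ≥ 3. Hence q + r ≥ 7. But constraint 4 requires q + r = 6, and 6 < 7. Contradiction.

Unsatisfiable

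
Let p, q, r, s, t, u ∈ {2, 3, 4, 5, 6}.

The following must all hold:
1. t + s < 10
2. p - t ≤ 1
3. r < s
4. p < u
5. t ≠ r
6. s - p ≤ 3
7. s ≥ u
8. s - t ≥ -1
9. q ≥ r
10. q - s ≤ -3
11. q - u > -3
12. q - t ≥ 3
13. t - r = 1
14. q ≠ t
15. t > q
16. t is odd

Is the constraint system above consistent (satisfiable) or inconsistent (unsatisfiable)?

Unsatisfiable

Constraints 2, 6, 10, and 12 give p − s ≥ -3, s − q ≥ 3, q − t ≥ 3, t − p ≥ -1.
Adding all 4 inequalities: the left sides telescope to 0, and the right sides sum to (-3) + 3 + 3 + (-1) = 2. So 0 ≥ 2, which is false.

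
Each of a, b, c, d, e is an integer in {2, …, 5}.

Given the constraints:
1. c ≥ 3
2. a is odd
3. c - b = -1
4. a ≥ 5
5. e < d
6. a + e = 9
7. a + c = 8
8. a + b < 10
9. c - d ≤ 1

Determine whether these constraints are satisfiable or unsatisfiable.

Try a = 5, b = 4, c = 3, d = 5, e = 4.
Check constraint 3: c - b = -1; constraint 6: a + e = 9. The remaining constraints are straightforward to verify.

Satisfiable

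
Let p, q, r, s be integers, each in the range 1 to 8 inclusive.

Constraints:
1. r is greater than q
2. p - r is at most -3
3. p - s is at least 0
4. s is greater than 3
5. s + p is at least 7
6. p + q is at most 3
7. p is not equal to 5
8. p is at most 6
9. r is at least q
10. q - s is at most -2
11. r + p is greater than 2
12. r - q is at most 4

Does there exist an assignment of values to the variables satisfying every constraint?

Unsatisfiable

Constraints 2, 3, 10, and 12 give q − r ≥ -4, r − p ≥ 3, p − s ≥ 0, s − q ≥ 2.
Adding all 4 inequalities: the left sides telescope to 0, and the right sides sum to (-4) + 3 + 0 + 2 = 1. So 0 ≥ 1, which is false.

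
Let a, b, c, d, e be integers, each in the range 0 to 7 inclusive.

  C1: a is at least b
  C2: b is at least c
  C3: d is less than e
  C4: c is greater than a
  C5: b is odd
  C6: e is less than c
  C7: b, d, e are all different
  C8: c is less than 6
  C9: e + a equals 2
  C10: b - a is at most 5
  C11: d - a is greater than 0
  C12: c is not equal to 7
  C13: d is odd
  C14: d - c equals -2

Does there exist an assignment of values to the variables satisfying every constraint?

Unsatisfiable

Constraints 1, 2, 3, 6, and 11 give a < d, d < e, e < c, c ≤ b, b ≤ a. Chaining: a < d < e < c ≤ b ≤ a, which forces a < a — impossible.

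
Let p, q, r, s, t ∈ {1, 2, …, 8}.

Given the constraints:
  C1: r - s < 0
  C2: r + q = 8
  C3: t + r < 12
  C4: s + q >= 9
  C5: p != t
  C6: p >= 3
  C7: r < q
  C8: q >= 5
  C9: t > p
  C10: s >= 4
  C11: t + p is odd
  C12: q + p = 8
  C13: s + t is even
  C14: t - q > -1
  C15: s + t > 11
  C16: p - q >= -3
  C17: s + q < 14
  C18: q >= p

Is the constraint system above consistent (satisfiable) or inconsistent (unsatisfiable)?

The assignment p = 3, q = 5, r = 3, s = 6, t = 6 works:
  constraint 1 holds since r - s = -3.
  constraint 2 holds since r + q = 8.
The rest check out directly.

Satisfiable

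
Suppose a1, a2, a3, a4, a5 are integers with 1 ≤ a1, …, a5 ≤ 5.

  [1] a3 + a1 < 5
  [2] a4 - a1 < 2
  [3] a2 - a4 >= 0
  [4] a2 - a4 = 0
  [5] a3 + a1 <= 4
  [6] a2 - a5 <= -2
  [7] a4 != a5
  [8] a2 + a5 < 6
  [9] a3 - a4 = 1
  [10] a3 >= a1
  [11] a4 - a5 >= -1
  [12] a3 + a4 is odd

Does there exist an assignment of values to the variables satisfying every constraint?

Unsatisfiable

Constraints 3, 6, and 11 give a4 − a5 ≥ -1, a5 − a2 ≥ 2, a2 − a4 ≥ 0.
Adding all 3 inequalities: the left sides telescope to 0, and the right sides sum to (-1) + 2 + 0 = 1. So 0 ≥ 1, which is false.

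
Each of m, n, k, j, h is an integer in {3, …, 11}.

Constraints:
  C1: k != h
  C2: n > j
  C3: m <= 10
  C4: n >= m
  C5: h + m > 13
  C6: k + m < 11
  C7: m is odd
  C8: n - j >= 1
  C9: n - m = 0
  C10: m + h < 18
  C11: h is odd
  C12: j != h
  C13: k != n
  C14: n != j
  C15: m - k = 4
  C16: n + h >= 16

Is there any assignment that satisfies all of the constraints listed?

Try m = 7, n = 7, k = 3, j = 6, h = 9.
Check constraint 5: h + m = 16; constraint 6: k + m = 10; constraint 8: n - j = 1. The remaining constraints are straightforward to verify.

Satisfiable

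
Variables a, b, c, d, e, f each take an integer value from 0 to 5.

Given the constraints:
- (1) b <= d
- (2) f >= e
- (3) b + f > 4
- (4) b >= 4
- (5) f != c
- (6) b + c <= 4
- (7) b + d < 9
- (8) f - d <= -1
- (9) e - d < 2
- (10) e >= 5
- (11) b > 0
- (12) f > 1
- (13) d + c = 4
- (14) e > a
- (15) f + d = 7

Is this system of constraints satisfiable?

Unsatisfiable

From constraints 2 and 10: f ≥ e ≥ 5. From constraints 1 and 4: d ≥ b ≥ 4. Hence f + d ≥ 9. But constraint 15 requires f + d = 7, and 7 < 9. Contradiction.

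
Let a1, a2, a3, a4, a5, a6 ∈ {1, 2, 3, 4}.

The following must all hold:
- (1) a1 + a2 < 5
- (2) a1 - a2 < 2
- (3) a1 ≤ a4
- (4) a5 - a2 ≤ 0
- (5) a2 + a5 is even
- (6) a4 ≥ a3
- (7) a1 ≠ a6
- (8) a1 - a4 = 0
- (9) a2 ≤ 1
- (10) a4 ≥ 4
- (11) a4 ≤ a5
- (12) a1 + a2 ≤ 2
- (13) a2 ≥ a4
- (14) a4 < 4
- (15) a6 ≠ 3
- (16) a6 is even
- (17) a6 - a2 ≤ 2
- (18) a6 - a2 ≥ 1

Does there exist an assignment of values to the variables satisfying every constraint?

From constraint 10: a4 ≥ 4. From constraints 9 and 13: a4 ≤ a2 and a2 ≤ 1, so a4 ≤ 1. But 1 < 4, so no value of a4 works.

Unsatisfiable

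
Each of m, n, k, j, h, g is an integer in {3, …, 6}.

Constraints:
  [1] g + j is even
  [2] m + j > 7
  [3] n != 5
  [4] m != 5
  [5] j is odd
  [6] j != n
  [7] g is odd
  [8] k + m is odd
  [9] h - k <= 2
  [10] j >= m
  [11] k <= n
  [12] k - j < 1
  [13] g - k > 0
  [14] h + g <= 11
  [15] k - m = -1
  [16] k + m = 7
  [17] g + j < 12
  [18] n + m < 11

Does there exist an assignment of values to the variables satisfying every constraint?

The assignment m = 4, n = 4, k = 3, j = 5, h = 3, g = 5 works:
  constraint 2 holds since m + j = 9.
  constraint 9 holds since h - k = 0.
The rest check out directly.

Satisfiable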